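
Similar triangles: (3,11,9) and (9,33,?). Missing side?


Scale factor = 9/3 = 3
Missing side = 9 × 3
= 27.0

27.0


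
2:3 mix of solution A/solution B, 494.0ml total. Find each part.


Total parts = 2 + 3 = 5
solution A: 494.0 × 2/5 = 197.6ml
solution B: 494.0 × 3/5 = 296.4ml
= 197.6ml and 296.4ml

197.6ml and 296.4ml


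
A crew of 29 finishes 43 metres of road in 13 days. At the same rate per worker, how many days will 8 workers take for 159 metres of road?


Days ∝ work / workers, so d₂ = d₁ × (m₁/m₂) × (w₂/w₁)
Workers factor (inverse): 29/8 = 3.6250
Work factor (direct): 159/43 ≈ 3.6977
d₂ = 13 × 29/8 × 159/43 = (13 × 29 × 159) / (8 × 43) = 59943/344
≈ 174.25 days

174.25 days


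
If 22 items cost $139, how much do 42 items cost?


Direct proportion: y/x = constant
k = 139/22 ≈ 6.3182
y₂ = k × 42 = 139 × 42 / 22 = 5838/22
≈ 265.36

265.36


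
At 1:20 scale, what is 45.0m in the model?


Model size = real / scale
= 45.0 / 20
= 2.2500 m

2.2500 m


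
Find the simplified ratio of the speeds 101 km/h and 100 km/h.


Ratio = 101:100
GCD = 1
Simplified = 101:100
Time ratio (same distance) = 100:101
Speed ratio = 101:100

101:100


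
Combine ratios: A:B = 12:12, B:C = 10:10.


Match B: multiply A:B by 10 → 120:120
Multiply B:C by 12 → 120:120
Combined: 120:120:120
GCD = 120
= 1:1:1

1:1:1


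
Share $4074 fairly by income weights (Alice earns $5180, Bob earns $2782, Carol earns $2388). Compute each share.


Total income = 5180 + 2782 + 2388 = $10350
Alice: $4074 × 5180/10350 = $2038.97
Bob: $4074 × 2782/10350 = $1095.06
Carol: $4074 × 2388/10350 = $939.97
= Alice: $2038.97, Bob: $1095.06, Carol: $939.97

Alice: $2038.97, Bob: $1095.06, Carol: $939.97


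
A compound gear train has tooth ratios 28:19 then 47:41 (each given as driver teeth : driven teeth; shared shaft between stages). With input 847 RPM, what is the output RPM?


Stage 1: RPM_B = RPM_A × t_A/t_B = 847 × 28/19 = 23716/19 ≈ 1248.21
B and C share a shaft → RPM_C = RPM_B
Stage 2: RPM_D = RPM_C × t_C/t_D = RPM_A × (t_A×t_C)/(t_B×t_D)
Overall ratio = (28×47)/(19×41) = 1316/779
RPM_D = 847 × 1316/779 = 1114652/779
≈ 1430.88 RPM

1430.88 RPM


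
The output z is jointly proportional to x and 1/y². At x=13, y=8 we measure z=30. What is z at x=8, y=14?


z = k·x/y²
Solve for k using the known point: k = z·y²/x = 30×64/13 = 1920/13 ≈ 147.6923
Now evaluate at x=8, y=14:
z = k × 8 / 196 = (1920 × 8) / (13 × 196) = 15360/2548
≈ 6.0283

6.0283


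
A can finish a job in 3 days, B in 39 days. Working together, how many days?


Rate of A = 1/3 per day
Rate of B = 1/39 per day
Combined rate = 1/3 + 1/39 = 42/117 ≈ 0.3590 per day
Days = 1 / combined rate = 117/42
≈ 2.79 days

2.79 days


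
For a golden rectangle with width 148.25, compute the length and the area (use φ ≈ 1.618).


φ = (1 + √5) / 2 ≈ 1.618
Length = width × φ = 148.25 × 1.618 = 239.8685
≈ 239.87
Area = width × length = 148.25 × 239.8685 = 35560.505125 ≈ 35560.51
= Length: 239.87, Area: 35560.51

Length: 239.87, Area: 35560.51


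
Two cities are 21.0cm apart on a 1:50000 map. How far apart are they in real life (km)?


Real distance = map distance × scale
= 21.0cm × 50000
= 1050000 cm = 10500.0 m
= 10.500 km

10.500 km


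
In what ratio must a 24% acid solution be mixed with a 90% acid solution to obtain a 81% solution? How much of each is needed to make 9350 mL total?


Let x parts of 24% mix with y parts of 90%.
24x + 90y = 81(x + y)
24x + 90y = 81x + 81y
x(24 - 81) = y(81 - 90)
x/y = (90 - 81)/(81 - 24) = 9/57
Simplify: 3:19
Total parts = 22; one part = 9350/22 = 425.00 mL
24% solution: 3×425.00 = 1275.00 mL
90% solution: 19×425.00 = 8075.00 mL
= ratio 3:19; 1275.00 mL and 8075.00 mL

ratio 3:19; 1275.00 mL and 8075.00 mL


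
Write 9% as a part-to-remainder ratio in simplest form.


9% means 9 parts out of 100; remainder = 91
Part : remainder = 9:91
GCD = 1
= 9:91

9:91


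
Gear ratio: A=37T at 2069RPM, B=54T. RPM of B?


Gear ratio = 37:54 = 37:54
RPM_B = RPM_A × (teeth_A / teeth_B)
= 2069 × (37/54)
= 1417.6 RPM

1417.6 RPM


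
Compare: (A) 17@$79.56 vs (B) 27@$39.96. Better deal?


Deal A: $79.56/17 = $4.6800/unit
Deal B: $39.96/27 = $1.4800/unit
B is cheaper per unit
= Deal B

Deal B


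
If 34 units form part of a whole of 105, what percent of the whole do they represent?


Percentage = (part / whole) × 100
= (34 / 105) × 100
≈ 32.38%

32.38%


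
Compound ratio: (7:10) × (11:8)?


Compound ratio = (7×11) : (10×8)
= 77:80
GCD = 1
= 77:80

77:80


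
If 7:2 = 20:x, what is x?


Cross multiply: 7 × x = 2 × 20
7x = 40
x = 40 / 7
= 5.71

5.71


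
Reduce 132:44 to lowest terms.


GCD(132, 44) = 44
132/44 : 44/44
= 3:1

3:1


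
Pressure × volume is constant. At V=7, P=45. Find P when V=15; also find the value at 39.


Inverse proportion: x × y = constant
k = 7 × 45 = 315
At x=15: k/15 = 21.00
At x=39: k/39 = 8.08
= 21.00 and 8.08

21.00 and 8.08


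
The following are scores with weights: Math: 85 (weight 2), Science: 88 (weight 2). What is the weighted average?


Numerator = 85×2 + 88×2
= 170 + 176
= 346
Total weight = 4
Weighted avg = 346/4
= 86.50

86.50


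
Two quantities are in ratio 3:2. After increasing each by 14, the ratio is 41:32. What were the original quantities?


Let A = 3k, B = 2k.
(3k + 14) / (2k + 14) = 41/32
Cross-multiply: 32(3k + 14) = 41(2k + 14)
96k + 448 = 82k + 574
96k - 82k = 574 - 448
14k = 126
k = 126/14 = 9
A = 3×9 = 27, B = 2×9 = 18
= A = 27, B = 18

A = 27, B = 18


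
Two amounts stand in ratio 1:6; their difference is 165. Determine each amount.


Let A = 1k, B = 6k.
6k - 1k = 165
5k = 165 → k = 165/5 = 33
A = 1×33 = 33, B = 6×33 = 198
= A = 33, B = 198

A = 33, B = 198


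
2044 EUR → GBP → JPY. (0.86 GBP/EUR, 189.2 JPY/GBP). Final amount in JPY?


Step 1: 2044 EUR × 0.86 = 1757.84 GBP
Step 2: 1757.84 GBP × 189.2 = 332583.33 JPY
Implied rate EUR→JPY = 0.86 × 189.2 = 162.7120
= 332583.33 JPY

332583.33 JPY


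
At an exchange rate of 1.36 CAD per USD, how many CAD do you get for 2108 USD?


Amount × rate = 2108 × 1.36
= 2866.88 CAD

2866.88 CAD


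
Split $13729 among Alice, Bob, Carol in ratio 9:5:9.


Total parts = 9 + 5 + 9 = 23
Alice: 13729 × 9/23 = 5372.22
Bob: 13729 × 5/23 = 2984.57
Carol: 13729 × 9/23 = 5372.22
= Alice: $5372.22, Bob: $2984.57, Carol: $5372.22

Alice: $5372.22, Bob: $2984.57, Carol: $5372.22


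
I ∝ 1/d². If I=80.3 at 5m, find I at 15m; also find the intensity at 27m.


I₁d₁² = I₂d₂²
I at 15m = 80.3 × (5/15)² = 80.3 × 25/225 = 2007.5/225 ≈ 8.9222
I at 27m = 80.3 × (5/27)² = 80.3 × 25/729 = 2007.5/729 ≈ 2.7538
= 8.9222 and 2.7538

8.9222 and 2.7538


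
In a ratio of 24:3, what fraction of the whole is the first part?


Total parts = 24 + 3 = 27
First part: 24/27 = 8/9
= 8/9

8/9


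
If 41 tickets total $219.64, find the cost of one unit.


Unit rate = total / quantity
= 219.64 / 41
= $5.36 per unit

$5.36 per unit


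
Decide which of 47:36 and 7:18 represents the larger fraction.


47/36 = 1.3056
7/18 = 0.3889
1.3056 > 0.3889, so 47:36 is greater
= 47:36

47:36


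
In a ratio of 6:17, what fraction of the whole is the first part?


Total parts = 6 + 17 = 23
First part: 6/23 = 6/23
= 6/23

6/23


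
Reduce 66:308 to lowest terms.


GCD(66, 308) = 22
66/22 : 308/22
= 3:14

3:14


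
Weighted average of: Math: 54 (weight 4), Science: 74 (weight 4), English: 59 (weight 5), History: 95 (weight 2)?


Numerator = 54×4 + 74×4 + 59×5 + 95×2
= 216 + 296 + 295 + 190
= 997
Total weight = 15
Weighted avg = 997/15
= 66.47

66.47


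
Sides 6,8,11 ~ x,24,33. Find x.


Scale factor = 24/8 = 3
Missing side = 6 × 3
= 18.0

18.0


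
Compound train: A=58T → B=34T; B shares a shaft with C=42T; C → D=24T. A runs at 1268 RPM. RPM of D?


Stage 1: RPM_B = RPM_A × t_A/t_B = 1268 × 58/34 = 73544/34 ≈ 2163.06
B and C share a shaft → RPM_C = RPM_B
Stage 2: RPM_D = RPM_C × t_C/t_D = RPM_A × (t_A×t_C)/(t_B×t_D)
Overall ratio = (58×42)/(34×24) = 2436/816
RPM_D = 1268 × 2436/816 = 3088848/816
≈ 3785.35 RPM

3785.35 RPM


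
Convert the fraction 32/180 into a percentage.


Percentage = (part / whole) × 100
= (32 / 180) × 100
≈ 17.78%

17.78%


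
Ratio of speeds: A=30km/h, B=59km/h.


Ratio = 30:59
GCD = 1
Simplified = 30:59
Time ratio (same distance) = 59:30
Speed ratio = 30:59

30:59


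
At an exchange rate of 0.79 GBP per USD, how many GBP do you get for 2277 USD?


Amount × rate = 2277 × 0.79
= 1798.83 GBP

1798.83 GBP


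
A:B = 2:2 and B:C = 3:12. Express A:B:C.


Match B: multiply A:B by 3 → 6:6
Multiply B:C by 2 → 6:24
Combined: 6:6:24
GCD = 6
= 1:1:4

1:1:4


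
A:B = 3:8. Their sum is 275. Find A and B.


Let A = 3k, B = 8k.
3k + 8k = 275
11k = 275 → k = 275/11 = 25
A = 3×25 = 75, B = 8×25 = 200
= A = 75, B = 200

A = 75, B = 200


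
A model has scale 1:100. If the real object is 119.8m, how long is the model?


Model size = real / scale
= 119.8 / 100
= 1.1980 m

1.1980 m


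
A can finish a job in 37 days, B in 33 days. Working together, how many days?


Rate of A = 1/37 per day
Rate of B = 1/33 per day
Combined rate = 1/37 + 1/33 = 70/1221 ≈ 0.0573 per day
Days = 1 / combined rate = 1221/70
≈ 17.44 days

17.44 days


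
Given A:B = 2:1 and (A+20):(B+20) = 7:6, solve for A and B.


Let A = 2k, B = 1k.
(2k + 20) / (1k + 20) = 7/6
Cross-multiply: 6(2k + 20) = 7(1k + 20)
12k + 120 = 7k + 140
12k - 7k = 140 - 120
5k = 20
k = 20/5 = 4
A = 2×4 = 8, B = 1×4 = 4
= A = 8, B = 4

A = 8, B = 4


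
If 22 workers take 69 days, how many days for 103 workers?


Inverse proportion: x × y = constant
k = 22 × 69 = 1518
y₂ = k / 103 = 1518 / 103
= 14.74

14.74


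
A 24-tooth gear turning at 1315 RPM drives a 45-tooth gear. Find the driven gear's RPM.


Gear ratio = 24:45 = 8:15
RPM_B = RPM_A × (teeth_A / teeth_B)
= 1315 × (24/45)
= 701.3 RPM

701.3 RPM


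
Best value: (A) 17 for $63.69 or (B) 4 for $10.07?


Deal A: $63.69/17 = $3.7465/unit
Deal B: $10.07/4 = $2.5175/unit
B is cheaper per unit
= Deal B

Deal B


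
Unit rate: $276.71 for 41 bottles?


Unit rate = total / quantity
= 276.71 / 41
= $6.75 per unit

$6.75 per unit


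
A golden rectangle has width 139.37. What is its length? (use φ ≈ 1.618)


φ = (1 + √5) / 2 ≈ 1.618
Length = width × φ = 139.37 × 1.618 = 225.50066
≈ 225.50

225.50


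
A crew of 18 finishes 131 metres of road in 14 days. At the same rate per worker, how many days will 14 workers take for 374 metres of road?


Days ∝ work / workers, so d₂ = d₁ × (m₁/m₂) × (w₂/w₁)
Workers factor (inverse): 18/14 ≈ 1.2857
Work factor (direct): 374/131 ≈ 2.8550
d₂ = 14 × 18/14 × 374/131 = (14 × 18 × 374) / (14 × 131) = 94248/1834
≈ 51.39 days

51.39 days


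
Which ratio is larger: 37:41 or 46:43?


37/41 = 0.9024
46/43 = 1.0698
0.9024 < 1.0698, so 37:41 is less
= 46:43

46:43


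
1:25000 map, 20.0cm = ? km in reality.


Real distance = map distance × scale
= 20.0cm × 25000
= 500000 cm = 5000.0 m
= 5.000 km

5.000 km


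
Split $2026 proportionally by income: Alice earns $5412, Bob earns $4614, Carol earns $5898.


Total income = 5412 + 4614 + 5898 = $15924
Alice: $2026 × 5412/15924 = $688.57
Bob: $2026 × 4614/15924 = $587.04
Carol: $2026 × 5898/15924 = $750.40
= Alice: $688.57, Bob: $587.04, Carol: $750.40

Alice: $688.57, Bob: $587.04, Carol: $750.40


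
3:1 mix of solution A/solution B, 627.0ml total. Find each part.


Total parts = 3 + 1 = 4
solution A: 627.0 × 3/4 = 470.3ml
solution B: 627.0 × 1/4 = 156.8ml
= 470.3ml and 156.8ml

470.3ml and 156.8ml


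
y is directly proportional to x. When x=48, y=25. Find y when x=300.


Direct proportion: y/x = constant
k = 25/48 ≈ 0.5208
y₂ = k × 300 = 25 × 300 / 48 = 7500/48
= 156.25

156.25


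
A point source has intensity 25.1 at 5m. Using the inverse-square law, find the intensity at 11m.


I₁d₁² = I₂d₂²
I₂ = I₁ × (d₁/d₂)²
= 25.1 × (5/11)²
= 25.1 × 25/121
= 627.5/121
≈ 5.1860

5.1860


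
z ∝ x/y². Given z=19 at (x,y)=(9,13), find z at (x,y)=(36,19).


z = k·x/y²
Solve for k using the known point: k = z·y²/x = 19×169/9 = 3211/9 ≈ 356.7778
Now evaluate at x=36, y=19:
z = k × 36 / 361 = (3211 × 36) / (9 × 361) = 115596/3249
≈ 35.5789

35.5789


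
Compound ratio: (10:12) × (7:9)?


Compound ratio = (10×7) : (12×9)
= 70:108
GCD = 2
= 35:54

35:54


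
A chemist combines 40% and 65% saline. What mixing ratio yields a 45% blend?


Let x parts of 40% mix with y parts of 65%.
40x + 65y = 45(x + y)
40x + 65y = 45x + 45y
x(40 - 45) = y(45 - 65)
x/y = (65 - 45)/(45 - 40) = 20/5
Simplify: 4:1
= 4:1

4:1


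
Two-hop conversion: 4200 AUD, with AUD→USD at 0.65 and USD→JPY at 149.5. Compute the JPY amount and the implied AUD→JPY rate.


Step 1: 4200 AUD × 0.65 = 2730.00 USD
Step 2: 2730.00 USD × 149.5 = 408135.00 JPY
Implied rate AUD→JPY = 0.65 × 149.5 = 97.1750
= 408135.00 JPY; implied rate 97.1750 JPY/AUD

408135.00 JPY; implied rate 97.1750 JPY/AUD


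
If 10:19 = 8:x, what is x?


Cross multiply: 10 × x = 19 × 8
10x = 152
x = 152 / 10
= 15.20

15.20


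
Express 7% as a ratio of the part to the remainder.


7% means 7 parts out of 100; remainder = 93
Part : remainder = 7:93
GCD = 1
= 7:93

7:93


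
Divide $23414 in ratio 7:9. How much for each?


Total parts = 7 + 9 = 16
Part 1: 23414 × 7/16 = 10243.63
Part 2: 23414 × 9/16 = 13170.38
= Part 1: $10243.63, Part 2: $13170.38

Part 1: $10243.63, Part 2: $13170.38


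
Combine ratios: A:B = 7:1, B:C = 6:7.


Match B: multiply A:B by 6 → 42:6
Multiply B:C by 1 → 6:7
Combined: 42:6:7
GCD = 1
= 42:6:7

42:6:7


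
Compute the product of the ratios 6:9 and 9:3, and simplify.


Compound ratio = (6×9) : (9×3)
= 54:27
GCD = 27
= 2:1

2:1


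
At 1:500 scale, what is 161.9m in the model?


Model size = real / scale
= 161.9 / 500
= 0.3238 m

0.3238 m


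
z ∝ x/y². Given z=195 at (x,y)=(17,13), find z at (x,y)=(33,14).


z = k·x/y²
Solve for k using the known point: k = z·y²/x = 195×169/17 = 32955/17 ≈ 1938.5294
Now evaluate at x=33, y=14:
z = k × 33 / 196 = (32955 × 33) / (17 × 196) = 1087515/3332
≈ 326.3851

326.3851


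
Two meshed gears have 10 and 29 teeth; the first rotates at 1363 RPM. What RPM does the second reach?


Gear ratio = 10:29 = 10:29
RPM_B = RPM_A × (teeth_A / teeth_B)
= 1363 × (10/29)
= 470.0 RPM

470.0 RPM


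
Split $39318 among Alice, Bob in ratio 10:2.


Total parts = 10 + 2 = 12
Alice: 39318 × 10/12 = 32765.00
Bob: 39318 × 2/12 = 6553.00
= Alice: $32765.00, Bob: $6553.00

Alice: $32765.00, Bob: $6553.00


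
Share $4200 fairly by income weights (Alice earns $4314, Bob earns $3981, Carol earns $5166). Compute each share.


Total income = 4314 + 3981 + 5166 = $13461
Alice: $4200 × 4314/13461 = $1346.02
Bob: $4200 × 3981/13461 = $1242.12
Carol: $4200 × 5166/13461 = $1611.86
= Alice: $1346.02, Bob: $1242.12, Carol: $1611.86

Alice: $1346.02, Bob: $1242.12, Carol: $1611.86


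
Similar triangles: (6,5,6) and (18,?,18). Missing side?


Scale factor = 18/6 = 3
Missing side = 5 × 3
= 15.0

15.0


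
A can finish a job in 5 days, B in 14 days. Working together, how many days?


Rate of A = 1/5 per day
Rate of B = 1/14 per day
Combined rate = 1/5 + 1/14 = 19/70 ≈ 0.2714 per day
Days = 1 / combined rate = 70/19
≈ 3.68 days

3.68 days


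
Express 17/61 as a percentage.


Percentage = (part / whole) × 100
= (17 / 61) × 100
≈ 27.87%

27.87%


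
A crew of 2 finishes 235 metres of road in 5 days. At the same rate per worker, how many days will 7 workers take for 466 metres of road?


Days ∝ work / workers, so d₂ = d₁ × (m₁/m₂) × (w₂/w₁)
Workers factor (inverse): 2/7 ≈ 0.2857
Work factor (direct): 466/235 ≈ 1.9830
d₂ = 5 × 2/7 × 466/235 = (5 × 2 × 466) / (7 × 235) = 4660/1645
≈ 2.83 days

2.83 days


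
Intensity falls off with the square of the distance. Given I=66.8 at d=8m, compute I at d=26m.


I₁d₁² = I₂d₂²
I₂ = I₁ × (d₁/d₂)²
= 66.8 × (8/26)²
= 66.8 × 64/676
= 4275.2/676
≈ 6.3243

6.3243


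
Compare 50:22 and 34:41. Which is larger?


50/22 = 2.2727
34/41 = 0.8293
2.2727 > 0.8293, so 50:22 is greater
= 50:22

50:22


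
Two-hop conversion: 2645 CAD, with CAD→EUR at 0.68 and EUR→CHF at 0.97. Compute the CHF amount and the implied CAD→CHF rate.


Step 1: 2645 CAD × 0.68 = 1798.60 EUR
Step 2: 1798.60 EUR × 0.97 = 1744.64 CHF
Implied rate CAD→CHF = 0.68 × 0.97 = 0.6596
= 1744.64 CHF; implied rate 0.6596 CHF/CAD

1744.64 CHF; implied rate 0.6596 CHF/CAD


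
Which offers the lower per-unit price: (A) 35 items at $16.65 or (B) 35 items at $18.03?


Deal A: $16.65/35 = $0.4757/unit
Deal B: $18.03/35 = $0.5151/unit
A is cheaper per unit
= Deal A

Deal A


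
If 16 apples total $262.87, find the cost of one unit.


Unit rate = total / quantity
= 262.87 / 16
= $16.43 per unit

$16.43 per unit


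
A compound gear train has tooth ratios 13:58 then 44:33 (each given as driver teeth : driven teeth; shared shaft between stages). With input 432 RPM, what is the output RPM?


Stage 1: RPM_B = RPM_A × t_A/t_B = 432 × 13/58 = 5616/58 ≈ 96.83
B and C share a shaft → RPM_C = RPM_B
Stage 2: RPM_D = RPM_C × t_C/t_D = RPM_A × (t_A×t_C)/(t_B×t_D)
Overall ratio = (13×44)/(58×33) = 572/1914
RPM_D = 432 × 572/1914 = 247104/1914
≈ 129.10 RPM

129.10 RPM


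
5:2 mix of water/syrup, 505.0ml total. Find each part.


Total parts = 5 + 2 = 7
water: 505.0 × 5/7 = 360.7ml
syrup: 505.0 × 2/7 = 144.3ml
= 360.7ml and 144.3ml

360.7ml and 144.3ml


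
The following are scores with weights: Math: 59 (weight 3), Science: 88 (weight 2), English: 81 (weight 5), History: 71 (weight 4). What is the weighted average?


Numerator = 59×3 + 88×2 + 81×5 + 71×4
= 177 + 176 + 405 + 284
= 1042
Total weight = 14
Weighted avg = 1042/14
= 74.43

74.43


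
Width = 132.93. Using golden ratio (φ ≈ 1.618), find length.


φ = (1 + √5) / 2 ≈ 1.618
Length = width × φ = 132.93 × 1.618 = 215.08074
≈ 215.08

215.08


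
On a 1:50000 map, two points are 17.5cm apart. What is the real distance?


Real distance = map distance × scale
= 17.5cm × 50000
= 875000 cm = 8750.0 m
= 8.750 km

8.750 km


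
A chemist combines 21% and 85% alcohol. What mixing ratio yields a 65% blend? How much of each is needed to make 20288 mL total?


Let x parts of 21% mix with y parts of 85%.
21x + 85y = 65(x + y)
21x + 85y = 65x + 65y
x(21 - 65) = y(65 - 85)
x/y = (85 - 65)/(65 - 21) = 20/44
Simplify: 5:11
Total parts = 16; one part = 20288/16 = 1268.00 mL
21% solution: 5×1268.00 = 6340.00 mL
85% solution: 11×1268.00 = 13948.00 mL
= ratio 5:11; 6340.00 mL and 13948.00 mL

ratio 5:11; 6340.00 mL and 13948.00 mL


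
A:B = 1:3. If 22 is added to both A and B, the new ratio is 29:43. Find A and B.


Let A = 1k, B = 3k.
(1k + 22) / (3k + 22) = 29/43
Cross-multiply: 43(1k + 22) = 29(3k + 22)
43k + 946 = 87k + 638
43k - 87k = 638 - 946
-44k = -308
k = -308/-44 = 7
A = 1×7 = 7, B = 3×7 = 21
= A = 7, B = 21

A = 7, B = 21


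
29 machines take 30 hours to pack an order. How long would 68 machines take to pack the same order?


Inverse proportion: x × y = constant
k = 29 × 30 = 870
y₂ = k / 68 = 870 / 68
= 12.79

12.79


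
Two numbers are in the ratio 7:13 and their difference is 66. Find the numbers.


Let A = 7k, B = 13k.
13k - 7k = 66
6k = 66 → k = 66/6 = 11
A = 7×11 = 77, B = 13×11 = 143
= A = 77, B = 143

A = 77, B = 143


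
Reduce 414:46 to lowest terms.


GCD(414, 46) = 46
414/46 : 46/46
= 9:1

9:1


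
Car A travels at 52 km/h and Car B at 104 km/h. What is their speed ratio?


Ratio = 52:104
GCD = 52
Simplified = 1:2
Time ratio (same distance) = 2:1
Speed ratio = 1:2

1:2


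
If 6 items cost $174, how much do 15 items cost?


Direct proportion: y/x = constant
k = 174/6 = 29.0000
y₂ = k × 15 = 174 × 15 / 6 = 2610/6
= 435.00

435.00


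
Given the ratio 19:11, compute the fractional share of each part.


Total parts = 19 + 11 = 30
First part: 19/30 = 19/30
Second part: 11/30 = 11/30
= 19/30 and 11/30

19/30 and 11/30


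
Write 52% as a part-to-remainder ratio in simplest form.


52% means 52 parts out of 100; remainder = 48
Part : remainder = 52:48
GCD = 4
= 13:12

13:12


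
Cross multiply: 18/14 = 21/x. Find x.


Cross multiply: 18 × x = 14 × 21
18x = 294
x = 294 / 18
= 16.33

16.33


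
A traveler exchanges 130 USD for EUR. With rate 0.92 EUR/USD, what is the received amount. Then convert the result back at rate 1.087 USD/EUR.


Amount × rate = 130 × 0.92 = 119.60 EUR
Round-trip: 119.60 × 1.087 = 130.01 USD
= 119.60 EUR, then 130.01 USD

119.60 EUR, then 130.01 USD


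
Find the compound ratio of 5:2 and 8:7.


Compound ratio = (5×8) : (2×7)
= 40:14
GCD = 2
= 20:7

20:7


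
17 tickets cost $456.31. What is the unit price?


Unit rate = total / quantity
= 456.31 / 17
= $26.84 per unit

$26.84 per unit


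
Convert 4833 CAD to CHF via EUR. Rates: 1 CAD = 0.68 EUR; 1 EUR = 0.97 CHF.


Step 1: 4833 CAD × 0.68 = 3286.44 EUR
Step 2: 3286.44 EUR × 0.97 = 3187.85 CHF
Implied rate CAD→CHF = 0.68 × 0.97 = 0.6596
= 3187.85 CHF

3187.85 CHF


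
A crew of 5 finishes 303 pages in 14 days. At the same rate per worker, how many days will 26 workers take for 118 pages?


Days ∝ work / workers, so d₂ = d₁ × (m₁/m₂) × (w₂/w₁)
Workers factor (inverse): 5/26 ≈ 0.1923
Work factor (direct): 118/303 ≈ 0.3894
d₂ = 14 × 5/26 × 118/303 = (14 × 5 × 118) / (26 × 303) = 8260/7878
≈ 1.05 days

1.05 days


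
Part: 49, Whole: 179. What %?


Percentage = (part / whole) × 100
= (49 / 179) × 100
≈ 27.37%

27.37%


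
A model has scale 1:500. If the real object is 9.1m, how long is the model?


Model size = real / scale
= 9.1 / 500
= 0.0182 m

0.0182 m


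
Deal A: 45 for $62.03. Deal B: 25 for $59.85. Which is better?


Deal A: $62.03/45 = $1.3784/unit
Deal B: $59.85/25 = $2.3940/unit
A is cheaper per unit
= Deal A

Deal A


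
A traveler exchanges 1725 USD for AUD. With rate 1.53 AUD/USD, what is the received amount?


Amount × rate = 1725 × 1.53
= 2639.25 AUD

2639.25 AUD


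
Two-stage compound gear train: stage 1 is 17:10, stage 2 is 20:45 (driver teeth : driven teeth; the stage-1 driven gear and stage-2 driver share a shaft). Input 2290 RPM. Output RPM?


Stage 1: RPM_B = RPM_A × t_A/t_B = 2290 × 17/10 = 38930/10 = 3893.00
B and C share a shaft → RPM_C = RPM_B
Stage 2: RPM_D = RPM_C × t_C/t_D = RPM_A × (t_A×t_C)/(t_B×t_D)
Overall ratio = (17×20)/(10×45) = 340/450
RPM_D = 2290 × 340/450 = 778600/450
≈ 1730.22 RPM

1730.22 RPM


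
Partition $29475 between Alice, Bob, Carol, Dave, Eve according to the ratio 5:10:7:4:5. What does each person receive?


Total parts = 5 + 10 + 7 + 4 + 5 = 31
Alice: 29475 × 5/31 = 4754.03
Bob: 29475 × 10/31 = 9508.06
Carol: 29475 × 7/31 = 6655.65
Dave: 29475 × 4/31 = 3803.23
Eve: 29475 × 5/31 = 4754.03
= Alice: $4754.03, Bob: $9508.06, Carol: $6655.65, Dave: $3803.23, Eve: $4754.03

Alice: $4754.03, Bob: $9508.06, Carol: $6655.65, Dave: $3803.23, Eve: $4754.03


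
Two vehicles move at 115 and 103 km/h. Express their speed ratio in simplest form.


Ratio = 115:103
GCD = 1
Simplified = 115:103
Time ratio (same distance) = 103:115
Speed ratio = 115:103

115:103


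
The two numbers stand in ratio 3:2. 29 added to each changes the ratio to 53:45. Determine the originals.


Let A = 3k, B = 2k.
(3k + 29) / (2k + 29) = 53/45
Cross-multiply: 45(3k + 29) = 53(2k + 29)
135k + 1305 = 106k + 1537
135k - 106k = 1537 - 1305
29k = 232
k = 232/29 = 8
A = 3×8 = 24, B = 2×8 = 16
= A = 24, B = 16

A = 24, B = 16


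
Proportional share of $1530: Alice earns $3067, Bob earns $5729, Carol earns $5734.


Total income = 3067 + 5729 + 5734 = $14530
Alice: $1530 × 3067/14530 = $322.95
Bob: $1530 × 5729/14530 = $603.26
Carol: $1530 × 5734/14530 = $603.79
= Alice: $322.95, Bob: $603.26, Carol: $603.79

Alice: $322.95, Bob: $603.26, Carol: $603.79


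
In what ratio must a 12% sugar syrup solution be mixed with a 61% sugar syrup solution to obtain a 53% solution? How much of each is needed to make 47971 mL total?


Let x parts of 12% mix with y parts of 61%.
12x + 61y = 53(x + y)
12x + 61y = 53x + 53y
x(12 - 53) = y(53 - 61)
x/y = (61 - 53)/(53 - 12) = 8/41
Simplify: 8:41
Total parts = 49; one part = 47971/49 = 979.00 mL
12% solution: 8×979.00 = 7832.00 mL
61% solution: 41×979.00 = 40139.00 mL
= ratio 8:41; 7832.00 mL and 40139.00 mL

ratio 8:41; 7832.00 mL and 40139.00 mL


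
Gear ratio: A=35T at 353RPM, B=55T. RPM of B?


Gear ratio = 35:55 = 7:11
RPM_B = RPM_A × (teeth_A / teeth_B)
= 353 × (35/55)
= 224.6 RPM

224.6 RPM


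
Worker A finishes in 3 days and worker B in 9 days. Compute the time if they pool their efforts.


Rate of A = 1/3 per day
Rate of B = 1/9 per day
Combined rate = 1/3 + 1/9 = 12/27 ≈ 0.4444 per day
Days = 1 / combined rate = 27/12
= 2.25 days

2.25 days


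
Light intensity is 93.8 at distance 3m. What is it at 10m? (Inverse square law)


I₁d₁² = I₂d₂²
I₂ = I₁ × (d₁/d₂)²
= 93.8 × (3/10)²
= 93.8 × 9/100
= 844.2/100
= 8.4420

8.4420


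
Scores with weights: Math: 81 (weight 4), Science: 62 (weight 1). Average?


Numerator = 81×4 + 62×1
= 324 + 62
= 386
Total weight = 5
Weighted avg = 386/5
= 77.20

77.20


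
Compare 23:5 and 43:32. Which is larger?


23/5 = 4.6000
43/32 = 1.3438
4.6000 > 1.3438, so 23:5 is greater
= 23:5

23:5


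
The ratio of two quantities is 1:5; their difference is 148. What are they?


Let A = 1k, B = 5k.
5k - 1k = 148
4k = 148 → k = 148/4 = 37
A = 1×37 = 37, B = 5×37 = 185
= A = 37, B = 185

A = 37, B = 185


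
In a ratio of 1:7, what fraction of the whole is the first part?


Total parts = 1 + 7 = 8
First part: 1/8 = 1/8
= 1/8

1/8


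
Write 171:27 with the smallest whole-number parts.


GCD(171, 27) = 9
171/9 : 27/9
= 19:3

19:3


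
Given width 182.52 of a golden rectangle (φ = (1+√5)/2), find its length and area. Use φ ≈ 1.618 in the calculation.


φ = (1 + √5) / 2 ≈ 1.618
Length = width × φ = 182.52 × 1.618 = 295.31736
≈ 295.32
Area = width × length = 182.52 × 295.31736 = 53901.3245472 ≈ 53901.32
= Length: 295.32, Area: 53901.32

Length: 295.32, Area: 53901.32


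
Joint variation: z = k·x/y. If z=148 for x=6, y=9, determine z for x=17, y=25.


z = k·x/y
Solve for k using the known point: k = z·y/x = 148×9/6 = 1332/6 = 222.0000
Now evaluate at x=17, y=25:
z = k × 17 / 25 = (1332 × 17) / (6 × 25) = 22644/150
= 150.9600

150.9600


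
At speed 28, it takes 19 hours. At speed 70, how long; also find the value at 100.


Inverse proportion: x × y = constant
k = 28 × 19 = 532
At x=70: k/70 = 7.60
At x=100: k/100 = 5.32
= 7.60 and 5.32

7.60 and 5.32


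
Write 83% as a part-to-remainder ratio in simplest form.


83% means 83 parts out of 100; remainder = 17
Part : remainder = 83:17
GCD = 1
= 83:17

83:17


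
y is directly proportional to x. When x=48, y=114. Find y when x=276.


Direct proportion: y/x = constant
k = 114/48 = 2.3750
y₂ = k × 276 = 114 × 276 / 48 = 31464/48
= 655.50

655.50


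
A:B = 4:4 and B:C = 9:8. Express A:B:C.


Match B: multiply A:B by 9 → 36:36
Multiply B:C by 4 → 36:32
Combined: 36:36:32
GCD = 4
= 9:9:8

9:9:8


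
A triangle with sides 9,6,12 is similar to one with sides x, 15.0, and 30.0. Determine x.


Scale factor = 15.0/6 = 2.5
Missing side = 9 × 2.5
= 22.5

22.5


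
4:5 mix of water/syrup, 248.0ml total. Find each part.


Total parts = 4 + 5 = 9
water: 248.0 × 4/9 = 110.2ml
syrup: 248.0 × 5/9 = 137.8ml
= 110.2ml and 137.8ml

110.2ml and 137.8ml


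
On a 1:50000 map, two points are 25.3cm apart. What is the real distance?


Real distance = map distance × scale
= 25.3cm × 50000
= 1265000 cm = 12650.0 m
= 12.650 km

12.650 km


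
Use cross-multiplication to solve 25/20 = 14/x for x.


Cross multiply: 25 × x = 20 × 14
25x = 280
x = 280 / 25
= 11.20

11.20


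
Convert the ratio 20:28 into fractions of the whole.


Total parts = 20 + 28 = 48
First part: 20/48 = 5/12
Second part: 28/48 = 7/12
= 5/12 and 7/12

5/12 and 7/12


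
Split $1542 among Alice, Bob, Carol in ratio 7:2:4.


Total parts = 7 + 2 + 4 = 13
Alice: 1542 × 7/13 = 830.31
Bob: 1542 × 2/13 = 237.23
Carol: 1542 × 4/13 = 474.46
= Alice: $830.31, Bob: $237.23, Carol: $474.46

Alice: $830.31, Bob: $237.23, Carol: $474.46


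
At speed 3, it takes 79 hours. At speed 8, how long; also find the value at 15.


Inverse proportion: x × y = constant
k = 3 × 79 = 237
At x=8: k/8 = 29.63
At x=15: k/15 = 15.80
= 29.63 and 15.80

29.63 and 15.80


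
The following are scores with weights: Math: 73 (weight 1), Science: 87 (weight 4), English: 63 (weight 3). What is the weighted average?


Numerator = 73×1 + 87×4 + 63×3
= 73 + 348 + 189
= 610
Total weight = 8
Weighted avg = 610/8
= 76.25

76.25


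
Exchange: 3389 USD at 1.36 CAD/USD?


Amount × rate = 3389 × 1.36
= 4609.04 CAD

4609.04 CAD


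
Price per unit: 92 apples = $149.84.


Unit rate = total / quantity
= 149.84 / 92
= $1.63 per unit

$1.63 per unit


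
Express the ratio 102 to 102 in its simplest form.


GCD(102, 102) = 102
102/102 : 102/102
= 1:1

1:1


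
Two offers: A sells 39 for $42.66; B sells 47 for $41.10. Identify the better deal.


Deal A: $42.66/39 = $1.0938/unit
Deal B: $41.10/47 = $0.8745/unit
B is cheaper per unit
= Deal B

Deal B


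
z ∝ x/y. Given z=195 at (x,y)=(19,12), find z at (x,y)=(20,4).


z = k·x/y
Solve for k using the known point: k = z·y/x = 195×12/19 = 2340/19 ≈ 123.1579
Now evaluate at x=20, y=4:
z = k × 20 / 4 = (2340 × 20) / (19 × 4) = 46800/76
≈ 615.7895

615.7895


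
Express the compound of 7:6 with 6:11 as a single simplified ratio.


Compound ratio = (7×6) : (6×11)
= 42:66
GCD = 6
= 7:11

7:11


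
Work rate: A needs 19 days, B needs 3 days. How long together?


Rate of A = 1/19 per day
Rate of B = 1/3 per day
Combined rate = 1/19 + 1/3 = 22/57 ≈ 0.3860 per day
Days = 1 / combined rate = 57/22
≈ 2.59 days

2.59 days


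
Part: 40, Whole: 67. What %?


Percentage = (part / whole) × 100
= (40 / 67) × 100
≈ 59.70%

59.70%


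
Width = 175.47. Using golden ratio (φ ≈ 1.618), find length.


φ = (1 + √5) / 2 ≈ 1.618
Length = width × φ = 175.47 × 1.618 = 283.91046
≈ 283.91

283.91


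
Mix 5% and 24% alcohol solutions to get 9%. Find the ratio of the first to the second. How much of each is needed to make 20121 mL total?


Let x parts of 5% mix with y parts of 24%.
5x + 24y = 9(x + y)
5x + 24y = 9x + 9y
x(5 - 9) = y(9 - 24)
x/y = (24 - 9)/(9 - 5) = 15/4
Simplify: 15:4
Total parts = 19; one part = 20121/19 = 1059.00 mL
5% solution: 15×1059.00 = 15885.00 mL
24% solution: 4×1059.00 = 4236.00 mL
= ratio 15:4; 15885.00 mL and 4236.00 mL

ratio 15:4; 15885.00 mL and 4236.00 mL


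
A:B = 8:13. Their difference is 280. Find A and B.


Let A = 8k, B = 13k.
13k - 8k = 280
5k = 280 → k = 280/5 = 56
A = 8×56 = 448, B = 13×56 = 728
= A = 448, B = 728

A = 448, B = 728


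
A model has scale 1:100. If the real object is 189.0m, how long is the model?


Model size = real / scale
= 189.0 / 100
= 1.8900 m

1.8900 m


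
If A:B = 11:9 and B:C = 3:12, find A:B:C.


Match B: multiply A:B by 3 → 33:27
Multiply B:C by 9 → 27:108
Combined: 33:27:108
GCD = 3
= 11:9:36

11:9:36


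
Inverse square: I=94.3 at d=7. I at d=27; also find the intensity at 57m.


I₁d₁² = I₂d₂²
I at 27m = 94.3 × (7/27)² = 94.3 × 49/729 = 4620.7/729 ≈ 6.3384
I at 57m = 94.3 × (7/57)² = 94.3 × 49/3249 = 4620.7/3249 ≈ 1.4222
= 6.3384 and 1.4222

6.3384 and 1.4222


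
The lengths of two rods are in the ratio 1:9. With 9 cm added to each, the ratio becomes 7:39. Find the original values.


Let A = 1k, B = 9k.
(1k + 9) / (9k + 9) = 7/39
Cross-multiply: 39(1k + 9) = 7(9k + 9)
39k + 351 = 63k + 63
39k - 63k = 63 - 351
-24k = -288
k = -288/-24 = 12
A = 1×12 = 12, B = 9×12 = 108
= A = 12, B = 108

A = 12, B = 108


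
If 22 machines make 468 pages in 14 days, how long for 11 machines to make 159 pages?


Days ∝ work / workers, so d₂ = d₁ × (m₁/m₂) × (w₂/w₁)
Workers factor (inverse): 22/11 = 2.0000
Work factor (direct): 159/468 ≈ 0.3397
d₂ = 14 × 22/11 × 159/468 = (14 × 22 × 159) / (11 × 468) = 48972/5148
≈ 9.51 days

9.51 days


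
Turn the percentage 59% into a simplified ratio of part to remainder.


59% means 59 parts out of 100; remainder = 41
Part : remainder = 59:41
GCD = 1
= 59:41

59:41


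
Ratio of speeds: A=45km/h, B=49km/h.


Ratio = 45:49
GCD = 1
Simplified = 45:49
Time ratio (same distance) = 49:45
Speed ratio = 45:49

45:49


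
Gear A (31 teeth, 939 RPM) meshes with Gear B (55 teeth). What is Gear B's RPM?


Gear ratio = 31:55 = 31:55
RPM_B = RPM_A × (teeth_A / teeth_B)
= 939 × (31/55)
= 529.3 RPM

529.3 RPM


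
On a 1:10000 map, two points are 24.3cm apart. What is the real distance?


Real distance = map distance × scale
= 24.3cm × 10000
= 243000 cm = 2430.0 m
= 2.430 km

2.430 km


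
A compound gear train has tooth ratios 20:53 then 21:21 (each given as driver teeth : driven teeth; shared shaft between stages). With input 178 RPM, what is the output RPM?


Stage 1: RPM_B = RPM_A × t_A/t_B = 178 × 20/53 = 3560/53 ≈ 67.17
B and C share a shaft → RPM_C = RPM_B
Stage 2: RPM_D = RPM_C × t_C/t_D = RPM_A × (t_A×t_C)/(t_B×t_D)
Overall ratio = (20×21)/(53×21) = 420/1113
RPM_D = 178 × 420/1113 = 74760/1113
≈ 67.17 RPM

67.17 RPM


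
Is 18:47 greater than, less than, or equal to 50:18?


18/47 = 0.3830
50/18 = 2.7778
0.3830 < 2.7778, so 18:47 is less
= less than

less than


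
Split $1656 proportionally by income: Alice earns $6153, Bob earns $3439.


Total income = 6153 + 3439 = $9592
Alice: $1656 × 6153/9592 = $1062.28
Bob: $1656 × 3439/9592 = $593.72
= Alice: $1062.28, Bob: $593.72

Alice: $1062.28, Bob: $593.72


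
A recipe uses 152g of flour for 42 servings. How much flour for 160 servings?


Direct proportion: y/x = constant
k = 152/42 ≈ 3.6190
y₂ = k × 160 = 152 × 160 / 42 = 24320/42
≈ 579.05

579.05


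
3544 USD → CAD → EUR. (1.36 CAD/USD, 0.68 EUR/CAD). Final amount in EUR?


Step 1: 3544 USD × 1.36 = 4819.84 CAD
Step 2: 4819.84 CAD × 0.68 = 3277.49 EUR
Implied rate USD→EUR = 1.36 × 0.68 = 0.9248
= 3277.49 EUR

3277.49 EUR


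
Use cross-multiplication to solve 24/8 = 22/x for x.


Cross multiply: 24 × x = 8 × 22
24x = 176
x = 176 / 24
= 7.33

7.33


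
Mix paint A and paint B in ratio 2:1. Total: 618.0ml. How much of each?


Total parts = 2 + 1 = 3
paint A: 618.0 × 2/3 = 412.0ml
paint B: 618.0 × 1/3 = 206.0ml
= 412.0ml and 206.0ml

412.0ml and 206.0ml


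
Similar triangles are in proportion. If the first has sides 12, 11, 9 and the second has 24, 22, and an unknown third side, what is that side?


Scale factor = 24/12 = 2
Missing side = 9 × 2
= 18.0

18.0


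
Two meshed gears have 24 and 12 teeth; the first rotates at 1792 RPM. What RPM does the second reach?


Gear ratio = 24:12 = 2:1
RPM_B = RPM_A × (teeth_A / teeth_B)
= 1792 × (24/12)
= 3584.0 RPM

3584.0 RPM


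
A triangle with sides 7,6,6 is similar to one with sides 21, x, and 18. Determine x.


Scale factor = 21/7 = 3
Missing side = 6 × 3
= 18.0

18.0


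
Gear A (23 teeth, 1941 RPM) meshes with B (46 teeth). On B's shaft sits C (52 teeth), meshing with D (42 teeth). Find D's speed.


Stage 1: RPM_B = RPM_A × t_A/t_B = 1941 × 23/46 = 44643/46 = 970.50
B and C share a shaft → RPM_C = RPM_B
Stage 2: RPM_D = RPM_C × t_C/t_D = RPM_A × (t_A×t_C)/(t_B×t_D)
Overall ratio = (23×52)/(46×42) = 1196/1932
RPM_D = 1941 × 1196/1932 = 2321436/1932
≈ 1201.57 RPM

1201.57 RPM


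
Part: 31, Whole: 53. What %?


Percentage = (part / whole) × 100
= (31 / 53) × 100
≈ 58.49%

58.49%


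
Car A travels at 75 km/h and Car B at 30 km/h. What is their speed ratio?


Ratio = 75:30
GCD = 15
Simplified = 5:2
Time ratio (same distance) = 2:5
Speed ratio = 5:2

5:2


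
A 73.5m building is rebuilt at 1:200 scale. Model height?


Model size = real / scale
= 73.5 / 200
= 0.3675 m

0.3675 m


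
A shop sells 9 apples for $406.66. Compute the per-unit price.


Unit rate = total / quantity
= 406.66 / 9
= $45.18 per unit

$45.18 per unit


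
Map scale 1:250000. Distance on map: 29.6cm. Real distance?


Real distance = map distance × scale
= 29.6cm × 250000
= 7400000 cm = 74000.0 m
= 74.000 km

74.000 km


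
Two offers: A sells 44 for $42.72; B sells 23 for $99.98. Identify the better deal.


Deal A: $42.72/44 = $0.9709/unit
Deal B: $99.98/23 = $4.3470/unit
A is cheaper per unit
= Deal A

Deal A


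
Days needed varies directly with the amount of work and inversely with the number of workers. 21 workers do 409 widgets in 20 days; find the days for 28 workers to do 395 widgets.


Days ∝ work / workers, so d₂ = d₁ × (m₁/m₂) × (w₂/w₁)
Workers factor (inverse): 21/28 = 0.7500
Work factor (direct): 395/409 ≈ 0.9658
d₂ = 20 × 21/28 × 395/409 = (20 × 21 × 395) / (28 × 409) = 165900/11452
≈ 14.49 days

14.49 days


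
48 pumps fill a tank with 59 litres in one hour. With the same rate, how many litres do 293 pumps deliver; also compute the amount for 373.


Direct proportion: y/x = constant
k = 59/48 ≈ 1.2292
y at x=293: k × 293 = 59 × 293 / 48 = 17287/48 ≈ 360.15
y at x=373: k × 373 = 59 × 373 / 48 = 22007/48 ≈ 458.48
= 360.15 and 458.48

360.15 and 458.48


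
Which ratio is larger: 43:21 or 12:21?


43/21 = 2.0476
12/21 = 0.5714
2.0476 > 0.5714, so 43:21 is greater
= 43:21

43:21


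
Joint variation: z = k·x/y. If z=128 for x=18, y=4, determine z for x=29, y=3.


z = k·x/y
Solve for k using the known point: k = z·y/x = 128×4/18 = 512/18 ≈ 28.4444
Now evaluate at x=29, y=3:
z = k × 29 / 3 = (512 × 29) / (18 × 3) = 14848/54
≈ 274.9630

274.9630


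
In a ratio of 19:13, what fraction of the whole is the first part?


Total parts = 19 + 13 = 32
First part: 19/32 = 19/32
= 19/32

19/32


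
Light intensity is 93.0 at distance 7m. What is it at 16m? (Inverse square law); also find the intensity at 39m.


I₁d₁² = I₂d₂²
I at 16m = 93.0 × (7/16)² = 93.0 × 49/256 = 4557/256 ≈ 17.8008
I at 39m = 93.0 × (7/39)² = 93.0 × 49/1521 = 4557/1521 ≈ 2.9961
= 17.8008 and 2.9961

17.8008 and 2.9961


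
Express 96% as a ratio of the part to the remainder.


96% means 96 parts out of 100; remainder = 4
Part : remainder = 96:4
GCD = 4
= 24:1

24:1


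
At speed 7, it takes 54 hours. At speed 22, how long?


Inverse proportion: x × y = constant
k = 7 × 54 = 378
y₂ = k / 22 = 378 / 22
= 17.18

17.18


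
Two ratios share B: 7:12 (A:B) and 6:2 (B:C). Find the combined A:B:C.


Match B: multiply A:B by 6 → 42:72
Multiply B:C by 12 → 72:24
Combined: 42:72:24
GCD = 6
= 7:12:4

7:12:4


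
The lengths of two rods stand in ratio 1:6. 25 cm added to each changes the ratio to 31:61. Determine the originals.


Let A = 1k, B = 6k.
(1k + 25) / (6k + 25) = 31/61
Cross-multiply: 61(1k + 25) = 31(6k + 25)
61k + 1525 = 186k + 775
61k - 186k = 775 - 1525
-125k = -750
k = -750/-125 = 6
A = 1×6 = 6, B = 6×6 = 36
= A = 6, B = 36

A = 6, B = 36
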